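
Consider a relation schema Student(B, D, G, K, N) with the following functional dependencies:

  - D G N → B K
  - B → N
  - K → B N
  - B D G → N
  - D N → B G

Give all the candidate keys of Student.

Attribute D never appears on the right-hand side of any dependency, so D must belong to every candidate key.
{D}⁺ = {D}, which is not all of the schema, so we must add further attributes.
{B, D}⁺: B→N adds N; DN→BG adds G; DGN→BK adds K → {B, D, G, K, N}. Minimal: {D}⁺ = {D}; {B}⁺ = {B, N} — none reach the full schema.
{D, K}⁺: K→BN adds B, N; DN→BG adds G → {B, D, G, K, N}. Minimal: {K}⁺ = {B, K, N}; {D}⁺ = {D} — none reach the full schema.
{D, N}⁺: DN→BG adds B, G; DGN→BK adds K → {B, D, G, K, N}. Minimal: {N}⁺ = {N}; {D}⁺ = {D} — none reach the full schema.
Any other superkey contains one of these as a subset, so there are no further candidate keys.

BD; DK; DN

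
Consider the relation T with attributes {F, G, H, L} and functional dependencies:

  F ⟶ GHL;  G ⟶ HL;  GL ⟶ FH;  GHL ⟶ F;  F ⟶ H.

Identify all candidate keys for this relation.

{F}⁺: F→GHL adds G, H, L → {F, G, H, L}.
{G}⁺: G→HL adds H, L; GL→FH adds F → {F, G, H, L}.

{F}; {G}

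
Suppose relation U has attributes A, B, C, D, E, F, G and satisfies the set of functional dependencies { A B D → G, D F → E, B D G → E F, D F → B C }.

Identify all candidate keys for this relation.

(A, B, D), (A, D, F)

Attributes A, D never appear on any right-hand side, so every candidate key must contain {A, D}.
{A, D}⁺ = {A, D}, which is not all of the schema, so we must add further attributes.
{A, B, D}⁺: ABD→G adds G; BDG→EF adds E, F; DF→BC adds C → {A, B, C, D, E, F, G}.
{A, D, F}⁺: DF→E adds E; DF→BC adds B, C; ABD→G adds G → {A, B, C, D, E, F, G}.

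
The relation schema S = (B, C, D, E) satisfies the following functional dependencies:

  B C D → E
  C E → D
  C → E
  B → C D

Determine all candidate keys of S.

Attribute B never appears on the right-hand side of any dependency, so B must belong to every candidate key.
{B}⁺ = {B, C, D, E}, which is all of the schema, so {B} is the only candidate key.

B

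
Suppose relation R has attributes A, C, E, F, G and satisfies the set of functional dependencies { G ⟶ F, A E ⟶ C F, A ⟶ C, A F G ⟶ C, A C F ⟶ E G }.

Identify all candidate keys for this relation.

{A, E}, {A, F}, {A, G}

Attribute A never appears on the right-hand side of any dependency, so A must belong to every candidate key.
{A}⁺ = {A, C}, which is not all of the schema, so we must add further attributes.
{A, E}⁺: AE→CF adds C, F; ACF→EG adds G → {A, C, E, F, G}.
{A, F}⁺: A→C adds C; ACF→EG adds E, G → {A, C, E, F, G}.
{A, G}⁺: G→F adds F; A→C adds C; ACF→EG adds E → {A, C, E, F, G}.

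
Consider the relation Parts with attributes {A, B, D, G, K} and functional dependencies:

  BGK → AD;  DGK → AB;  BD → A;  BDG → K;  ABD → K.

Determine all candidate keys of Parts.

Attribute G never appears on the right-hand side of any dependency, so G must belong to every candidate key.
{G}⁺ = {G}, which is not all of the schema, so we must add further attributes.
{B, D, G}⁺: BD→A adds A; BDG→K adds K → {A, B, D, G, K}. Minimal: {D, G}⁺ = {D, G}; {B, G}⁺ = {B, G}; {B, D}⁺ = {A, B, D, K} — none reach the full schema.
{B, G, K}⁺: BGK→AD adds A, D → {A, B, D, G, K}. Minimal: {G, K}⁺ = {G, K}; {B, K}⁺ = {B, K}; {B, G}⁺ = {B, G} — none reach the full schema.
{D, G, K}⁺: DGK→AB adds A, B → {A, B, D, G, K}. Minimal: {G, K}⁺ = {G, K}; {D, K}⁺ = {D, K}; {D, G}⁺ = {D, G} — none reach the full schema.

{B, D, G}, {B, G, K}, {D, G, K}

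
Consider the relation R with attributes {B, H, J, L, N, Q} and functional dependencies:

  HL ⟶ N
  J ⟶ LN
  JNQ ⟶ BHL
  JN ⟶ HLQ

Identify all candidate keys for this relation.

Attribute J never appears on the right-hand side of any dependency, so J must belong to every candidate key.
{J}⁺ = {B, H, J, L, N, Q}, which is all of the schema, so {J} is the only candidate key.

(J)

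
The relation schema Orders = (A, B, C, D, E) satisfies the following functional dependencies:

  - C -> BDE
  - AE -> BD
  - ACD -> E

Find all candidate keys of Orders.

{A, C}

{A, C}⁺: C→BDE adds B, D, E → {A, B, C, D, E}. Minimal: {C}⁺ = {B, C, D, E}; {A}⁺ = {A} — none reach the full schema.
No other minimal superkey exists.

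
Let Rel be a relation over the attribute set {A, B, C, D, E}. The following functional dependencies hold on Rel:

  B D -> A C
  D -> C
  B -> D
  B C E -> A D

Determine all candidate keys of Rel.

Attributes B, E never appear on any right-hand side, so every candidate key must contain {B, E}.
{B, E}⁺ = {A, B, C, D, E}, which is all of the schema, so {B, E} is the only candidate key.

(B, E)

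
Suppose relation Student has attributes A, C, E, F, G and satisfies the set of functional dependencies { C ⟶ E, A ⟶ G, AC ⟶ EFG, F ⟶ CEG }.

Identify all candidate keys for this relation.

AC, AF

Attribute A never appears on the right-hand side of any dependency, so A must belong to every candidate key.
{A}⁺ = {A, G}, which is not all of the schema, so we must add further attributes.
{A, C}⁺: C→E adds E; A→G adds G; AC→EFG adds F → {A, C, E, F, G}.
{A, F}⁺: A→G adds G; F→CEG adds C, E → {A, C, E, F, G}.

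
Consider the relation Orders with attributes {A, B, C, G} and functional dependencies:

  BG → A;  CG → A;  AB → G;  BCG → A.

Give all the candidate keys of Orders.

{A, B, C}⁺: AB→G adds G → {A, B, C, G}. Minimal: {B, C}⁺ = {B, C}; {A, C}⁺ = {A, C}; {A, B}⁺ = {A, B, G} — none reach the full schema.
{B, C, G}⁺: BG→A adds A → {A, B, C, G}. Minimal: {C, G}⁺ = {A, C, G}; {B, G}⁺ = {A, B, G}; {B, C}⁺ = {B, C} — none reach the full schema.

ABC, BCG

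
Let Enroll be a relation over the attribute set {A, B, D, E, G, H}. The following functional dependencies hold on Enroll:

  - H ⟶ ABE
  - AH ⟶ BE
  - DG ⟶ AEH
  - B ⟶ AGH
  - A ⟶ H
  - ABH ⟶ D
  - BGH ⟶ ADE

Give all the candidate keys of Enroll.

{A}⁺: A→H adds H; H→ABE adds B, E; B→AGH adds G; ABH→D adds D → {A, B, D, E, G, H}.
{B}⁺: B→AGH adds A, G, H; ABH→D adds D; BGH→ADE adds E → {A, B, D, E, G, H}.
{H}⁺: H→ABE adds A, B, E; B→AGH adds G; ABH→D adds D → {A, B, D, E, G, H}.
{D, G}⁺: DG→AEH adds A, E, H; H→ABE adds B → {A, B, D, E, G, H}. Minimal: {G}⁺ = {G}; {D}⁺ = {D} — none reach the full schema.
Any other superkey contains one of these as a subset, so there are no further candidate keys.

{A}, {B}, {H}, {D, G}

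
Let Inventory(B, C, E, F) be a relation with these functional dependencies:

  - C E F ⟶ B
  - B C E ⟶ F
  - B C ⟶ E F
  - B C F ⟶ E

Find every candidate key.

BC, CEF

{B, C}⁺: BC→EF adds E, F → {B, C, E, F}.
{C, E, F}⁺: CEF→B adds B → {B, C, E, F}.
Any other superkey contains one of these as a subset, so there are no further candidate keys.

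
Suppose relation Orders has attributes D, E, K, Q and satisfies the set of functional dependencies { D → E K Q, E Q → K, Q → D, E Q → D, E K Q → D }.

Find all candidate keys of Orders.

{D}⁺: D→EKQ adds E, K, Q → {D, E, K, Q}.
{Q}⁺: Q→D adds D; D→EKQ adds E, K → {D, E, K, Q}.
Any other superkey contains one of these as a subset, so there are no further candidate keys.

{D}; {Q}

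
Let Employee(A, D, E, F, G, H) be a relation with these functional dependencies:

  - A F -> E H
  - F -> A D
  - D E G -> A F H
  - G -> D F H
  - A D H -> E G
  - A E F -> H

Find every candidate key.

(F), (G), (A, D, H)

{F}⁺: F→AD adds A, D; AF→EH adds E, H; ADH→EG adds G → {A, D, E, F, G, H}.
{G}⁺: G→DFH adds D, F, H; F→AD adds A; ADH→EG adds E → {A, D, E, F, G, H}.
{A, D, H}⁺: ADH→EG adds E, G; DEG→AFH adds F → {A, D, E, F, G, H}. Minimal: {D, H}⁺ = {D, H}; {A, H}⁺ = {A, H}; {A, D}⁺ = {A, D} — none reach the full schema.
Any other superkey contains one of these as a subset, so there are no further candidate keys.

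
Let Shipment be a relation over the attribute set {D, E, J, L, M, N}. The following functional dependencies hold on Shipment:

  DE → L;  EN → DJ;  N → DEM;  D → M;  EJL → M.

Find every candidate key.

Attribute N never appears on the right-hand side of any dependency, so N must belong to every candidate key.
{N}⁺ = {D, E, J, L, M, N}, which is all of the schema, so {N} is the only candidate key.

{N}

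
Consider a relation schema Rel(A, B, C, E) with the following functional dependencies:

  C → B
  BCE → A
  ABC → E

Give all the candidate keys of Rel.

Attribute C never appears on the right-hand side of any dependency, so C must belong to every candidate key.
{C}⁺ = {B, C}, which is not all of the schema, so we must add further attributes.
{A, C}⁺: C→B adds B; ABC→E adds E → {A, B, C, E}. Minimal: {C}⁺ = {B, C}; {A}⁺ = {A} — none reach the full schema.
{C, E}⁺: C→B adds B; BCE→A adds A → {A, B, C, E}. Minimal: {E}⁺ = {E}; {C}⁺ = {B, C} — none reach the full schema.

(A, C), (C, E)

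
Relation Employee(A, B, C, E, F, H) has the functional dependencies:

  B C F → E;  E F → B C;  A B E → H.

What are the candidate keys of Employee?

Attributes A, F never appear on any right-hand side, so every candidate key must contain {A, F}.
{A, F}⁺ = {A, F}, which is not all of the schema, so we must add further attributes.
{A, E, F}⁺: EF→BC adds B, C; ABE→H adds H → {A, B, C, E, F, H}.
{A, B, C, F}⁺: BCF→E adds E; ABE→H adds H → {A, B, C, E, F, H}.

(A, E, F), (A, B, C, F)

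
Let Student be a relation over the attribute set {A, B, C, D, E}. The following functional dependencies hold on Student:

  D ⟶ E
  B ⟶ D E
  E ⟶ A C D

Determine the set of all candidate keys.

B

{B}⁺: B→DE adds D, E; E→ACD adds A, C → {A, B, C, D, E}.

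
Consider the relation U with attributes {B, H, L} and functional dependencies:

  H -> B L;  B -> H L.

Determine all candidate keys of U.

(B); (H)

{B}⁺: B→HL adds H, L → {B, H, L}.
{H}⁺: H→BL adds B, L → {B, H, L}.
Any other superkey contains one of these as a subset, so there are no further candidate keys.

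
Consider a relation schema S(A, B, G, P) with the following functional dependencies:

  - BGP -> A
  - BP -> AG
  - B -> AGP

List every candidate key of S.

Attribute B never appears on the right-hand side of any dependency, so B must belong to every candidate key.
{B}⁺ = {A, B, G, P}, which is all of the schema, so {B} is the only candidate key.

B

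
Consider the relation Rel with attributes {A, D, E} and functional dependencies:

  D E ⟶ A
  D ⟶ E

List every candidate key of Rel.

{D}

{D}⁺: D→E adds E; DE→A adds A → {A, D, E}.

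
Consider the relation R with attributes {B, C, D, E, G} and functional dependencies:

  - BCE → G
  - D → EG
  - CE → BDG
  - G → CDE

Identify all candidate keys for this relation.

{D}⁺: D→EG adds E, G; G→CDE adds C; CE→BDG adds B → {B, C, D, E, G}.
{G}⁺: G→CDE adds C, D, E; CE→BDG adds B → {B, C, D, E, G}.
{C, E}⁺: CE→BDG adds B, D, G → {B, C, D, E, G}. Minimal: {E}⁺ = {E}; {C}⁺ = {C} — none reach the full schema.
Any other superkey contains one of these as a subset, so there are no further candidate keys.

(D), (G), (C, E)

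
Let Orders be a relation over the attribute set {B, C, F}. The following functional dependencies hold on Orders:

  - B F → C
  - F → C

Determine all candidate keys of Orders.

{B, F}

Attributes B, F never appear on any right-hand side, so every candidate key must contain {B, F}.
{B, F}⁺ = {B, C, F}, which is all of the schema, so {B, F} is the only candidate key.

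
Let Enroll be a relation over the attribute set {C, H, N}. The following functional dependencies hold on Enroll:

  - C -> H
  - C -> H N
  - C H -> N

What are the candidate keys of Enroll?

{C}⁺: C→H adds H; C→HN adds N → {C, H, N}.

(C)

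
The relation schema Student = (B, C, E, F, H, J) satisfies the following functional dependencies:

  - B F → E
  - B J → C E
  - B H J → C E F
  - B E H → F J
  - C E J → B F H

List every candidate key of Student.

{B, J}⁺: BJ→CE adds C, E; CEJ→BFH adds F, H → {B, C, E, F, H, J}.
{B, E, H}⁺: BEH→FJ adds F, J; BJ→CE adds C → {B, C, E, F, H, J}.
{B, F, H}⁺: BF→E adds E; BEH→FJ adds J; BJ→CE adds C → {B, C, E, F, H, J}.
{C, E, J}⁺: CEJ→BFH adds B, F, H → {B, C, E, F, H, J}.

{B, J}, {B, E, H}, {B, F, H}, {C, E, J}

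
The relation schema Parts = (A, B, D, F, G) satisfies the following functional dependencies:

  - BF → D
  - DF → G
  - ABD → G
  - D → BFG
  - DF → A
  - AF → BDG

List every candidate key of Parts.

{D}⁺: D→BFG adds B, F, G; DF→A adds A → {A, B, D, F, G}.
{A, F}⁺: AF→BDG adds B, D, G → {A, B, D, F, G}. Minimal: {F}⁺ = {F}; {A}⁺ = {A} — none reach the full schema.
{B, F}⁺: BF→D adds D; DF→G adds G; DF→A adds A → {A, B, D, F, G}. Minimal: {F}⁺ = {F}; {B}⁺ = {B} — none reach the full schema.
Any other superkey contains one of these as a subset, so there are no further candidate keys.

(D), (A, F), (B, F)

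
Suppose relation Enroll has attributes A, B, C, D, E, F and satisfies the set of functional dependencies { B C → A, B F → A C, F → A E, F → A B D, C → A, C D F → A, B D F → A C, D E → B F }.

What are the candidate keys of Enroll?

{F}⁺: F→AE adds A, E; F→ABD adds B, D; BDF→AC adds C → {A, B, C, D, E, F}.
{D, E}⁺: DE→BF adds B, F; BF→AC adds A, C → {A, B, C, D, E, F}. Minimal: {E}⁺ = {E}; {D}⁺ = {D} — none reach the full schema.
Any other superkey contains one of these as a subset, so there are no further candidate keys.

(F); (D, E)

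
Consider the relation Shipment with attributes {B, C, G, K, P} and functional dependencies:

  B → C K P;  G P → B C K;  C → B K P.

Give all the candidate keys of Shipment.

(B, G), (C, G), (G, P)

Attribute G never appears on the right-hand side of any dependency, so G must belong to every candidate key.
{G}⁺ = {G}, which is not all of the schema, so we must add further attributes.
{B, G}⁺: B→CKP adds C, K, P → {B, C, G, K, P}. Minimal: {G}⁺ = {G}; {B}⁺ = {B, C, K, P} — none reach the full schema.
{C, G}⁺: C→BKP adds B, K, P → {B, C, G, K, P}. Minimal: {G}⁺ = {G}; {C}⁺ = {B, C, K, P} — none reach the full schema.
{G, P}⁺: GP→BCK adds B, C, K → {B, C, G, K, P}. Minimal: {P}⁺ = {P}; {G}⁺ = {G} — none reach the full schema.
Any other superkey contains one of these as a subset, so there are no further candidate keys.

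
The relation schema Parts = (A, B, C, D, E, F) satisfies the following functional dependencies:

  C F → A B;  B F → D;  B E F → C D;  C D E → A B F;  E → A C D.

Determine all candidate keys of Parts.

{E}

Attribute E never appears on the right-hand side of any dependency, so E must belong to every candidate key.
{E}⁺ = {A, B, C, D, E, F}, which is all of the schema, so {E} is the only candidate key.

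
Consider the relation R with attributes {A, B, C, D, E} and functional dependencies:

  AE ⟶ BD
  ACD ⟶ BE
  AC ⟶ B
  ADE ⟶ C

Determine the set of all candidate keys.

Attribute A never appears on the right-hand side of any dependency, so A must belong to every candidate key.
{A}⁺ = {A}, which is not all of the schema, so we must add further attributes.
{A, E}⁺: AE→BD adds B, D; ADE→C adds C → {A, B, C, D, E}. Minimal: {E}⁺ = {E}; {A}⁺ = {A} — none reach the full schema.
{A, C, D}⁺: ACD→BE adds B, E → {A, B, C, D, E}. Minimal: {C, D}⁺ = {C, D}; {A, D}⁺ = {A, D}; {A, C}⁺ = {A, B, C} — none reach the full schema.

{A, E}, {A, C, D}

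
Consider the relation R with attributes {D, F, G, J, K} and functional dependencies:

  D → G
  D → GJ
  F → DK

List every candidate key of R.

{F}

Attribute F never appears on the right-hand side of any dependency, so F must belong to every candidate key.
{F}⁺ = {D, F, G, J, K}, which is all of the schema, so {F} is the only candidate key.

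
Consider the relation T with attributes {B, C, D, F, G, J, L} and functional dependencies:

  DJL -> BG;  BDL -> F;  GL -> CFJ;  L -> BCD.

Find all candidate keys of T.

Attribute L never appears on the right-hand side of any dependency, so L must belong to every candidate key.
{L}⁺ = {B, C, D, F, L}, which is not all of the schema, so we must add further attributes.
{G, L}⁺: GL→CFJ adds C, F, J; L→BCD adds B, D → {B, C, D, F, G, J, L}. Minimal: {L}⁺ = {B, C, D, F, L}; {G}⁺ = {G} — none reach the full schema.
{J, L}⁺: L→BCD adds B, C, D; DJL→BG adds G; BDL→F adds F → {B, C, D, F, G, J, L}. Minimal: {L}⁺ = {B, C, D, F, L}; {J}⁺ = {J} — none reach the full schema.

{G, L}; {J, L}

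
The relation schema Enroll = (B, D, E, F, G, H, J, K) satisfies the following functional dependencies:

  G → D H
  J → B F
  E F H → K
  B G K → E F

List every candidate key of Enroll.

Attributes G, J never appear on any right-hand side, so every candidate key must contain {G, J}.
{G, J}⁺ = {B, D, F, G, H, J}, which is not all of the schema, so we must add further attributes.
{E, G, J}⁺: G→DH adds D, H; J→BF adds B, F; EFH→K adds K → {B, D, E, F, G, H, J, K}.
{G, J, K}⁺: G→DH adds D, H; J→BF adds B, F; BGK→EF adds E → {B, D, E, F, G, H, J, K}.

{E, G, J}, {G, J, K}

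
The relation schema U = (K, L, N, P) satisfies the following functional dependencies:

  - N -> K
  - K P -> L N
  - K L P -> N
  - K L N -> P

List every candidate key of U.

{K, P}⁺: KP→LN adds L, N → {K, L, N, P}.
{L, N}⁺: N→K adds K; KLN→P adds P → {K, L, N, P}.
{N, P}⁺: N→K adds K; KP→LN adds L → {K, L, N, P}.
Any other superkey contains one of these as a subset, so there are no further candidate keys.

KP, LN, NP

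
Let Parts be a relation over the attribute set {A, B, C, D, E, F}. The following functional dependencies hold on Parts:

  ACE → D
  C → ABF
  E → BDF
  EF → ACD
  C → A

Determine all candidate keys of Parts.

(E)

Attribute E never appears on the right-hand side of any dependency, so E must belong to every candidate key.
{E}⁺ = {A, B, C, D, E, F}, which is all of the schema, so {E} is the only candidate key.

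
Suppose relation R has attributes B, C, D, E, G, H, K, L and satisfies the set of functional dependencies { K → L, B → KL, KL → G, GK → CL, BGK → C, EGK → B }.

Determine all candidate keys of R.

Attributes D, E, H never appear on any right-hand side, so every candidate key must contain {D, E, H}.
{D, E, H}⁺ = {D, E, H}, which is not all of the schema, so we must add further attributes.
{B, D, E, H}⁺: B→KL adds K, L; KL→G adds G; GK→CL adds C → {B, C, D, E, G, H, K, L}. Minimal: {D, E, H}⁺ = {D, E, H}; {B, E, H}⁺ = {B, C, E, G, H, K, L}; {B, D, H}⁺ = {B, C, D, G, H, K, L}; … — none reach the full schema.
{D, E, H, K}⁺: K→L adds L; KL→G adds G; GK→CL adds C; EGK→B adds B → {B, C, D, E, G, H, K, L}. Minimal: {E, H, K}⁺ = {B, C, E, G, H, K, L}; {D, H, K}⁺ = {C, D, G, H, K, L}; {D, E, K}⁺ = {B, C, D, E, G, K, L}; … — none reach the full schema.

{B, D, E, H}, {D, E, H, K}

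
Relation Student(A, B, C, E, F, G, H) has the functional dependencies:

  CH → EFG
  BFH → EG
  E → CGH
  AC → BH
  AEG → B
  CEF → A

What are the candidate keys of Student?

{E}; {A, C}; {C, H}; {B, F, H}

{E}⁺: E→CGH adds C, G, H; CH→EFG adds F; CEF→A adds A; AC→BH adds B → {A, B, C, E, F, G, H}.
{A, C}⁺: AC→BH adds B, H; CH→EFG adds E, F, G → {A, B, C, E, F, G, H}.
{C, H}⁺: CH→EFG adds E, F, G; CEF→A adds A; AC→BH adds B → {A, B, C, E, F, G, H}.
{B, F, H}⁺: BFH→EG adds E, G; E→CGH adds C; CEF→A adds A → {A, B, C, E, F, G, H}.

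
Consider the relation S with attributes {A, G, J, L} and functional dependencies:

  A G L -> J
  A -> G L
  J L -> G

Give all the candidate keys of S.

Attribute A never appears on the right-hand side of any dependency, so A must belong to every candidate key.
{A}⁺ = {A, G, J, L}, which is all of the schema, so {A} is the only candidate key.

(A)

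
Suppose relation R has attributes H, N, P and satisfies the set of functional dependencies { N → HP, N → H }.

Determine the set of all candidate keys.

Attribute N never appears on the right-hand side of any dependency, so N must belong to every candidate key.
{N}⁺ = {H, N, P}, which is all of the schema, so {N} is the only candidate key.

(N)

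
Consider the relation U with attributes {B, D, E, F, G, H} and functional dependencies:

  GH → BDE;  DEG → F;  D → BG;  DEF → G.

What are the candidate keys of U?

Attribute H never appears on the right-hand side of any dependency, so H must belong to every candidate key.
{H}⁺ = {H}, which is not all of the schema, so we must add further attributes.
{D, H}⁺: D→BG adds B, G; GH→BDE adds E; DEG→F adds F → {B, D, E, F, G, H}. Minimal: {H}⁺ = {H}; {D}⁺ = {B, D, G} — none reach the full schema.
{G, H}⁺: GH→BDE adds B, D, E; DEG→F adds F → {B, D, E, F, G, H}. Minimal: {H}⁺ = {H}; {G}⁺ = {G} — none reach the full schema.
Any other superkey contains one of these as a subset, so there are no further candidate keys.

(D, H), (G, H)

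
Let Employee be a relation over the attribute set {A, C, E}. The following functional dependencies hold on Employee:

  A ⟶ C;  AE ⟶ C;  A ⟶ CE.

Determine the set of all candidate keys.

{A}

{A}⁺: A→C adds C; A→CE adds E → {A, C, E}.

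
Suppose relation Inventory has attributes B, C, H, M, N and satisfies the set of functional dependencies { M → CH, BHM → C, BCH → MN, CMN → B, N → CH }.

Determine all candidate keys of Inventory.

{B, M}⁺: M→CH adds C, H; BCH→MN adds N → {B, C, H, M, N}.
{B, N}⁺: N→CH adds C, H; BCH→MN adds M → {B, C, H, M, N}.
{M, N}⁺: M→CH adds C, H; CMN→B adds B → {B, C, H, M, N}.
{B, C, H}⁺: BCH→MN adds M, N → {B, C, H, M, N}.

(B, M), (B, N), (M, N), (B, C, H)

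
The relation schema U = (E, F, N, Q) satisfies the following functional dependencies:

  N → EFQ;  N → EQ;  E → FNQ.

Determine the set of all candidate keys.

E, N

{E}⁺: E→FNQ adds F, N, Q → {E, F, N, Q}.
{N}⁺: N→EFQ adds E, F, Q → {E, F, N, Q}.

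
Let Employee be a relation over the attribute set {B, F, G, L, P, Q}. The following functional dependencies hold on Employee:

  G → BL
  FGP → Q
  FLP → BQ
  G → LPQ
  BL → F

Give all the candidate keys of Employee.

{G}

{G}⁺: G→BL adds B, L; G→LPQ adds P, Q; BL→F adds F → {B, F, G, L, P, Q}.
No other minimal superkey exists.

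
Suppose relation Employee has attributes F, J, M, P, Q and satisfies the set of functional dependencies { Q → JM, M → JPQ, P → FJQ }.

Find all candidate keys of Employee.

{M}; {P}; {Q}

{M}⁺: M→JPQ adds J, P, Q; P→FJQ adds F → {F, J, M, P, Q}.
{P}⁺: P→FJQ adds F, J, Q; Q→JM adds M → {F, J, M, P, Q}.
{Q}⁺: Q→JM adds J, M; M→JPQ adds P; P→FJQ adds F → {F, J, M, P, Q}.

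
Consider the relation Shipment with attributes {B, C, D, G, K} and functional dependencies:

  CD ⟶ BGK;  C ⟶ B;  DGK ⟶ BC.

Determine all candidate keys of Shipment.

{C, D}; {D, G, K}

Attribute D never appears on the right-hand side of any dependency, so D must belong to every candidate key.
{D}⁺ = {D}, which is not all of the schema, so we must add further attributes.
{C, D}⁺: CD→BGK adds B, G, K → {B, C, D, G, K}. Minimal: {D}⁺ = {D}; {C}⁺ = {B, C} — none reach the full schema.
{D, G, K}⁺: DGK→BC adds B, C → {B, C, D, G, K}. Minimal: {G, K}⁺ = {G, K}; {D, K}⁺ = {D, K}; {D, G}⁺ = {D, G} — none reach the full schema.
Any other superkey contains one of these as a subset, so there are no further candidate keys.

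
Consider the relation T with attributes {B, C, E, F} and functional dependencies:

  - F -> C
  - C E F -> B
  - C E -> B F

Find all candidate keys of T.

Attribute E never appears on the right-hand side of any dependency, so E must belong to every candidate key.
{E}⁺ = {E}, which is not all of the schema, so we must add further attributes.
{C, E}⁺: CE→BF adds B, F → {B, C, E, F}. Minimal: {E}⁺ = {E}; {C}⁺ = {C} — none reach the full schema.
{E, F}⁺: F→C adds C; CEF→B adds B → {B, C, E, F}. Minimal: {F}⁺ = {C, F}; {E}⁺ = {E} — none reach the full schema.
Any other superkey contains one of these as a subset, so there are no further candidate keys.

{C, E}, {E, F}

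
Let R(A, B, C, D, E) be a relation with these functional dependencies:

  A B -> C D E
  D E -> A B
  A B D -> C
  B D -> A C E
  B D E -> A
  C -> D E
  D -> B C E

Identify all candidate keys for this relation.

{C}⁺: C→DE adds D, E; D→BCE adds B; DE→AB adds A → {A, B, C, D, E}.
{D}⁺: D→BCE adds B, C, E; DE→AB adds A → {A, B, C, D, E}.
{A, B}⁺: AB→CDE adds C, D, E → {A, B, C, D, E}. Minimal: {B}⁺ = {B}; {A}⁺ = {A} — none reach the full schema.

{C}, {D}, {A, B}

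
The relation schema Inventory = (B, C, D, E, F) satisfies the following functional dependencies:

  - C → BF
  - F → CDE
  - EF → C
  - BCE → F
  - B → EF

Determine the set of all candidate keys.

{B}⁺: B→EF adds E, F; F→CDE adds C, D → {B, C, D, E, F}.
{C}⁺: C→BF adds B, F; F→CDE adds D, E → {B, C, D, E, F}.
{F}⁺: F→CDE adds C, D, E; C→BF adds B → {B, C, D, E, F}.
Any other superkey contains one of these as a subset, so there are no further candidate keys.

{B}, {C}, {F}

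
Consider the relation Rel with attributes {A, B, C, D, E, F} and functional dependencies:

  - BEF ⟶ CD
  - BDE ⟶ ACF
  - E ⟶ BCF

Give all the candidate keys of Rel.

Attribute E never appears on the right-hand side of any dependency, so E must belong to every candidate key.
{E}⁺ = {A, B, C, D, E, F}, which is all of the schema, so {E} is the only candidate key.

{E}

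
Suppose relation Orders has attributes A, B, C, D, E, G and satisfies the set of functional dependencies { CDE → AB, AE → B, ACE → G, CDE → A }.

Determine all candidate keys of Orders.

CDE

{C, D, E}⁺: CDE→AB adds A, B; ACE→G adds G → {A, B, C, D, E, G}. Minimal: {D, E}⁺ = {D, E}; {C, E}⁺ = {C, E}; {C, D}⁺ = {C, D} — none reach the full schema.
No other minimal superkey exists.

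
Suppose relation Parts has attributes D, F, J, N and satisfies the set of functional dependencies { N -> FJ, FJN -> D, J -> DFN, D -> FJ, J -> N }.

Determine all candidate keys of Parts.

D, J, N

{D}⁺: D→FJ adds F, J; J→N adds N → {D, F, J, N}.
{J}⁺: J→DFN adds D, F, N → {D, F, J, N}.
{N}⁺: N→FJ adds F, J; FJN→D adds D → {D, F, J, N}.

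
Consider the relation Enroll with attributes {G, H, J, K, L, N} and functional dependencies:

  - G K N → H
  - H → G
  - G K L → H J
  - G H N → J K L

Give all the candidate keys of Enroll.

Attribute N never appears on the right-hand side of any dependency, so N must belong to every candidate key.
{N}⁺ = {N}, which is not all of the schema, so we must add further attributes.
{H, N}⁺: H→G adds G; GHN→JKL adds J, K, L → {G, H, J, K, L, N}. Minimal: {N}⁺ = {N}; {H}⁺ = {G, H} — none reach the full schema.
{G, K, N}⁺: GKN→H adds H; GHN→JKL adds J, L → {G, H, J, K, L, N}. Minimal: {K, N}⁺ = {K, N}; {G, N}⁺ = {G, N}; {G, K}⁺ = {G, K} — none reach the full schema.
Any other superkey contains one of these as a subset, so there are no further candidate keys.

HN; GKN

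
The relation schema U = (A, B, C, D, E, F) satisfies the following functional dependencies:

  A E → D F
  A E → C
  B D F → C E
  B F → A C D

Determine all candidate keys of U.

BF, ABE

Attribute B never appears on the right-hand side of any dependency, so B must belong to every candidate key.
{B}⁺ = {B}, which is not all of the schema, so we must add further attributes.
{B, F}⁺: BF→ACD adds A, C, D; BDF→CE adds E → {A, B, C, D, E, F}. Minimal: {F}⁺ = {F}; {B}⁺ = {B} — none reach the full schema.
{A, B, E}⁺: AE→DF adds D, F; AE→C adds C → {A, B, C, D, E, F}. Minimal: {B, E}⁺ = {B, E}; {A, E}⁺ = {A, C, D, E, F}; {A, B}⁺ = {A, B} — none reach the full schema.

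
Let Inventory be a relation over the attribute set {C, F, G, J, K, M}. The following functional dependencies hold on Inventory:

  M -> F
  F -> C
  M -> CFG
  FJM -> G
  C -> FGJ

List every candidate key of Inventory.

Attributes K, M never appear on any right-hand side, so every candidate key must contain {K, M}.
{K, M}⁺ = {C, F, G, J, K, M}, which is all of the schema, so {K, M} is the only candidate key.

(K, M)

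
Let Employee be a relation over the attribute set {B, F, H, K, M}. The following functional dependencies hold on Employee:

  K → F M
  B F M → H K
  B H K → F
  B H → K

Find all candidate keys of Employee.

Attribute B never appears on the right-hand side of any dependency, so B must belong to every candidate key.
{B}⁺ = {B}, which is not all of the schema, so we must add further attributes.
{B, H}⁺: BH→K adds K; K→FM adds F, M → {B, F, H, K, M}. Minimal: {H}⁺ = {H}; {B}⁺ = {B} — none reach the full schema.
{B, K}⁺: K→FM adds F, M; BFM→HK adds H → {B, F, H, K, M}. Minimal: {K}⁺ = {F, K, M}; {B}⁺ = {B} — none reach the full schema.
{B, F, M}⁺: BFM→HK adds H, K → {B, F, H, K, M}. Minimal: {F, M}⁺ = {F, M}; {B, M}⁺ = {B, M}; {B, F}⁺ = {B, F} — none reach the full schema.

(B, H), (B, K), (B, F, M)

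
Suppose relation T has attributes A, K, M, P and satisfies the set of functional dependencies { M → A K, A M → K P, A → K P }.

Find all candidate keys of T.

(M)

Attribute M never appears on the right-hand side of any dependency, so M must belong to every candidate key.
{M}⁺ = {A, K, M, P}, which is all of the schema, so {M} is the only candidate key.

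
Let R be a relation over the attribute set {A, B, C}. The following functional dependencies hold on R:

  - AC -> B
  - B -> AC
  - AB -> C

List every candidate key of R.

{B}⁺: B→AC adds A, C → {A, B, C}.
{A, C}⁺: AC→B adds B → {A, B, C}.

{B}, {A, C}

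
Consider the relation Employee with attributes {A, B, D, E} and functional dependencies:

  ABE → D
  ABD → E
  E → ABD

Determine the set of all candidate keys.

E, ABD

{E}⁺: E→ABD adds A, B, D → {A, B, D, E}.
{A, B, D}⁺: ABD→E adds E → {A, B, D, E}. Minimal: {B, D}⁺ = {B, D}; {A, D}⁺ = {A, D}; {A, B}⁺ = {A, B} — none reach the full schema.
Any other superkey contains one of these as a subset, so there are no further candidate keys.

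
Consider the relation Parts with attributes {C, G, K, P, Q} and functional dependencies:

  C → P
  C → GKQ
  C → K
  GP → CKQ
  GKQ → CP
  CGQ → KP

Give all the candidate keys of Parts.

{C}⁺: C→P adds P; C→GKQ adds G, K, Q → {C, G, K, P, Q}.
{G, P}⁺: GP→CKQ adds C, K, Q → {C, G, K, P, Q}. Minimal: {P}⁺ = {P}; {G}⁺ = {G} — none reach the full schema.
{G, K, Q}⁺: GKQ→CP adds C, P → {C, G, K, P, Q}. Minimal: {K, Q}⁺ = {K, Q}; {G, Q}⁺ = {G, Q}; {G, K}⁺ = {G, K} — none reach the full schema.
Any other superkey contains one of these as a subset, so there are no further candidate keys.

C; GP; GKQ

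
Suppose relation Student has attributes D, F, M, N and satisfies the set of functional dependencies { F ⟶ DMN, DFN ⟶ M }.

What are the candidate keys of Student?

(F)

Attribute F never appears on the right-hand side of any dependency, so F must belong to every candidate key.
{F}⁺ = {D, F, M, N}, which is all of the schema, so {F} is the only candidate key.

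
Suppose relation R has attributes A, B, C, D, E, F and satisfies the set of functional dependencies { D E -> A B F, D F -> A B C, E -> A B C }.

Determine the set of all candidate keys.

{D, E}

Attributes D, E never appear on any right-hand side, so every candidate key must contain {D, E}.
{D, E}⁺ = {A, B, C, D, E, F}, which is all of the schema, so {D, E} is the only candidate key.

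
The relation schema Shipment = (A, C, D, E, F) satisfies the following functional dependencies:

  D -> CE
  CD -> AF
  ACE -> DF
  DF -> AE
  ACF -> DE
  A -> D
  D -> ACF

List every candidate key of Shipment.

{A}⁺: A→D adds D; D→ACF adds C, F; D→CE adds E → {A, C, D, E, F}.
{D}⁺: D→CE adds C, E; CD→AF adds A, F → {A, C, D, E, F}.
Any other superkey contains one of these as a subset, so there are no further candidate keys.

(A); (D)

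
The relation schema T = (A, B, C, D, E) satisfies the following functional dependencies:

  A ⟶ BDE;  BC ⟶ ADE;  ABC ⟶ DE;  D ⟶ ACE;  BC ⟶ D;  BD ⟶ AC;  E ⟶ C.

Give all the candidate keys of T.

{A}; {D}; {B, C}; {B, E}

{A}⁺: A→BDE adds B, D, E; D→ACE adds C → {A, B, C, D, E}.
{D}⁺: D→ACE adds A, C, E; A→BDE adds B → {A, B, C, D, E}.
{B, C}⁺: BC→ADE adds A, D, E → {A, B, C, D, E}. Minimal: {C}⁺ = {C}; {B}⁺ = {B} — none reach the full schema.
{B, E}⁺: E→C adds C; BC→ADE adds A, D → {A, B, C, D, E}. Minimal: {E}⁺ = {C, E}; {B}⁺ = {B} — none reach the full schema.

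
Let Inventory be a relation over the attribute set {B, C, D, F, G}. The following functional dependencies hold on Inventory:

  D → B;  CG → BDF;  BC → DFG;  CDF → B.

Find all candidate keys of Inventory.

Attribute C never appears on the right-hand side of any dependency, so C must belong to every candidate key.
{C}⁺ = {C}, which is not all of the schema, so we must add further attributes.
{B, C}⁺: BC→DFG adds D, F, G → {B, C, D, F, G}. Minimal: {C}⁺ = {C}; {B}⁺ = {B} — none reach the full schema.
{C, D}⁺: D→B adds B; BC→DFG adds F, G → {B, C, D, F, G}. Minimal: {D}⁺ = {B, D}; {C}⁺ = {C} — none reach the full schema.
{C, G}⁺: CG→BDF adds B, D, F → {B, C, D, F, G}. Minimal: {G}⁺ = {G}; {C}⁺ = {C} — none reach the full schema.
Any other superkey contains one of these as a subset, so there are no further candidate keys.

{B, C}; {C, D}; {C, G}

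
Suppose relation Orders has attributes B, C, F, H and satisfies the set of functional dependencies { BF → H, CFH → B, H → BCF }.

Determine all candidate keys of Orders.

{H}⁺: H→BCF adds B, C, F → {B, C, F, H}.
{B, F}⁺: BF→H adds H; H→BCF adds C → {B, C, F, H}. Minimal: {F}⁺ = {F}; {B}⁺ = {B} — none reach the full schema.

{H}, {B, F}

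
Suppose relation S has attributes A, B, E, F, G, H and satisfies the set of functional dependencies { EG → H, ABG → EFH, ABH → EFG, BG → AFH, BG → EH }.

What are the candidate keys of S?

Attribute B never appears on the right-hand side of any dependency, so B must belong to every candidate key.
{B}⁺ = {B}, which is not all of the schema, so we must add further attributes.
{B, G}⁺: BG→AFH adds A, F, H; BG→EH adds E → {A, B, E, F, G, H}. Minimal: {G}⁺ = {G}; {B}⁺ = {B} — none reach the full schema.
{A, B, H}⁺: ABH→EFG adds E, F, G → {A, B, E, F, G, H}. Minimal: {B, H}⁺ = {B, H}; {A, H}⁺ = {A, H}; {A, B}⁺ = {A, B} — none reach the full schema.

{B, G}, {A, B, H}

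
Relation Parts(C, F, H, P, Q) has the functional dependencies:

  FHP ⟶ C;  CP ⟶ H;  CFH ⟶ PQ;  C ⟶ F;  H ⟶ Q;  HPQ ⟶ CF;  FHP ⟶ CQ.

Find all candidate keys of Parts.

{C, H}, {C, P}, {H, P}

{C, H}⁺: C→F adds F; H→Q adds Q; CFH→PQ adds P → {C, F, H, P, Q}. Minimal: {H}⁺ = {H, Q}; {C}⁺ = {C, F} — none reach the full schema.
{C, P}⁺: CP→H adds H; C→F adds F; H→Q adds Q → {C, F, H, P, Q}. Minimal: {P}⁺ = {P}; {C}⁺ = {C, F} — none reach the full schema.
{H, P}⁺: H→Q adds Q; HPQ→CF adds C, F → {C, F, H, P, Q}. Minimal: {P}⁺ = {P}; {H}⁺ = {H, Q} — none reach the full schema.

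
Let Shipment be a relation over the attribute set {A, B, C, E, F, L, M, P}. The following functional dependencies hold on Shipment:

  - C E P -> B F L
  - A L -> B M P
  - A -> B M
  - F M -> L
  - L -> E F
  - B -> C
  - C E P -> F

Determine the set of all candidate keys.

(A, F), (A, L), (A, E, P)

Attribute A never appears on the right-hand side of any dependency, so A must belong to every candidate key.
{A}⁺ = {A, B, C, M}, which is not all of the schema, so we must add further attributes.
{A, F}⁺: A→BM adds B, M; FM→L adds L; L→EF adds E; B→C adds C; AL→BMP adds P → {A, B, C, E, F, L, M, P}.
{A, L}⁺: AL→BMP adds B, M, P; L→EF adds E, F; B→C adds C → {A, B, C, E, F, L, M, P}.
{A, E, P}⁺: A→BM adds B, M; B→C adds C; CEP→F adds F; CEP→BFL adds L → {A, B, C, E, F, L, M, P}.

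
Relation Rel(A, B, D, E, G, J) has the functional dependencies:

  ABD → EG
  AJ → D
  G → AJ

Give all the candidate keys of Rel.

{B, G}; {A, B, D}; {A, B, J}

Attribute B never appears on the right-hand side of any dependency, so B must belong to every candidate key.
{B}⁺ = {B}, which is not all of the schema, so we must add further attributes.
{B, G}⁺: G→AJ adds A, J; AJ→D adds D; ABD→EG adds E → {A, B, D, E, G, J}.
{A, B, D}⁺: ABD→EG adds E, G; G→AJ adds J → {A, B, D, E, G, J}.
{A, B, J}⁺: AJ→D adds D; ABD→EG adds E, G → {A, B, D, E, G, J}.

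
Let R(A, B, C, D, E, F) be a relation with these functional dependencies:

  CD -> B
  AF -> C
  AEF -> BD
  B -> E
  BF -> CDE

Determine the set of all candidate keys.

(A, B, F); (A, D, F); (A, E, F)

Attributes A, F never appear on any right-hand side, so every candidate key must contain {A, F}.
{A, F}⁺ = {A, C, F}, which is not all of the schema, so we must add further attributes.
{A, B, F}⁺: AF→C adds C; B→E adds E; BF→CDE adds D → {A, B, C, D, E, F}. Minimal: {B, F}⁺ = {B, C, D, E, F}; {A, F}⁺ = {A, C, F}; {A, B}⁺ = {A, B, E} — none reach the full schema.
{A, D, F}⁺: AF→C adds C; CD→B adds B; B→E adds E → {A, B, C, D, E, F}. Minimal: {D, F}⁺ = {D, F}; {A, F}⁺ = {A, C, F}; {A, D}⁺ = {A, D} — none reach the full schema.
{A, E, F}⁺: AF→C adds C; AEF→BD adds B, D → {A, B, C, D, E, F}. Minimal: {E, F}⁺ = {E, F}; {A, F}⁺ = {A, C, F}; {A, E}⁺ = {A, E} — none reach the full schema.
Any other superkey contains one of these as a subset, so there are no further candidate keys.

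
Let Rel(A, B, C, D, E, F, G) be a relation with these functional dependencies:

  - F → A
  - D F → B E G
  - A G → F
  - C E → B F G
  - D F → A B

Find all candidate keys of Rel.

Attributes C, D never appear on any right-hand side, so every candidate key must contain {C, D}.
{C, D}⁺ = {C, D}, which is not all of the schema, so we must add further attributes.
{C, D, E}⁺: CE→BFG adds B, F, G; DF→AB adds A → {A, B, C, D, E, F, G}.
{C, D, F}⁺: F→A adds A; DF→BEG adds B, E, G → {A, B, C, D, E, F, G}.
{A, C, D, G}⁺: AG→F adds F; DF→AB adds B; DF→BEG adds E → {A, B, C, D, E, F, G}.
Any other superkey contains one of these as a subset, so there are no further candidate keys.

(C, D, E), (C, D, F), (A, C, D, G)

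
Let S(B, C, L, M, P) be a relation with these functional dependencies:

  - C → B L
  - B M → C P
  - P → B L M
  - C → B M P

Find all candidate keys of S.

{C}⁺: C→BL adds B, L; C→BMP adds M, P → {B, C, L, M, P}.
{P}⁺: P→BLM adds B, L, M; BM→CP adds C → {B, C, L, M, P}.
{B, M}⁺: BM→CP adds C, P; P→BLM adds L → {B, C, L, M, P}. Minimal: {M}⁺ = {M}; {B}⁺ = {B} — none reach the full schema.

{C}, {P}, {B, M}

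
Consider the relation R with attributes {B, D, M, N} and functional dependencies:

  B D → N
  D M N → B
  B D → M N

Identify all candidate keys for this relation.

{B, D}; {D, M, N}

Attribute D never appears on the right-hand side of any dependency, so D must belong to every candidate key.
{D}⁺ = {D}, which is not all of the schema, so we must add further attributes.
{B, D}⁺: BD→N adds N; BD→MN adds M → {B, D, M, N}. Minimal: {D}⁺ = {D}; {B}⁺ = {B} — none reach the full schema.
{D, M, N}⁺: DMN→B adds B → {B, D, M, N}. Minimal: {M, N}⁺ = {M, N}; {D, N}⁺ = {D, N}; {D, M}⁺ = {D, M} — none reach the full schema.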